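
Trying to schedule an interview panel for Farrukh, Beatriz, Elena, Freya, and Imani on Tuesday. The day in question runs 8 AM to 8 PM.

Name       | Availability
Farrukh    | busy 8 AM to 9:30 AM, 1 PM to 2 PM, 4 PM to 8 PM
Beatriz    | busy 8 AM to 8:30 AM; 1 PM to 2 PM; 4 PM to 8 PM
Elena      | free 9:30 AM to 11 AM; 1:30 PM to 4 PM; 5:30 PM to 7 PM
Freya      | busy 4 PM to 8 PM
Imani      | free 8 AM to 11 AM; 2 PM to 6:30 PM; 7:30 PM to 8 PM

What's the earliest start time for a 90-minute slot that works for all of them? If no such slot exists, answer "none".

Farrukh free: 09:30-13:00, 14:00-16:00 (invert busy blocks within the working day).
Beatriz free: 08:30-13:00, 14:00-16:00 (invert busy blocks within the working day).
Elena free: 09:30-11:00, 13:30-16:00, 17:30-19:00.
Freya free: 08:00-16:00 (invert busy blocks within the working day).
Imani free: 08:00-11:00, 14:00-18:30, 19:30-20:00.
Farrukh ∩ Beatriz: 09:30-13:00, 14:00-16:00.
Farrukh ∩ Beatriz ∩ Elena: 09:30-11:00, 14:00-16:00.
Farrukh ∩ Beatriz ∩ Elena ∩ Freya: 09:30-11:00, 14:00-16:00.
Farrukh ∩ Beatriz ∩ Elena ∩ Freya ∩ Imani: 09:30-11:00, 14:00-16:00.
The first common window of at least 90 minutes is 09:30-11:00, so the earliest start is 09:30.

09:30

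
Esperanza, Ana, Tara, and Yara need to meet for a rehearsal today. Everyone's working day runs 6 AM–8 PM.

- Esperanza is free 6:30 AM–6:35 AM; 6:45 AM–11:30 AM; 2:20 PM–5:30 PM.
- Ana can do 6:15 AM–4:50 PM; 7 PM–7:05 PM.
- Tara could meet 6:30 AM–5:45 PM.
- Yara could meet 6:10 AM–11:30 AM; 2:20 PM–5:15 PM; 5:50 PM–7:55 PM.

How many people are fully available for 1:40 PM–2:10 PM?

Ana and Tara can make the full 13:40-14:10 slot — that's 2.

2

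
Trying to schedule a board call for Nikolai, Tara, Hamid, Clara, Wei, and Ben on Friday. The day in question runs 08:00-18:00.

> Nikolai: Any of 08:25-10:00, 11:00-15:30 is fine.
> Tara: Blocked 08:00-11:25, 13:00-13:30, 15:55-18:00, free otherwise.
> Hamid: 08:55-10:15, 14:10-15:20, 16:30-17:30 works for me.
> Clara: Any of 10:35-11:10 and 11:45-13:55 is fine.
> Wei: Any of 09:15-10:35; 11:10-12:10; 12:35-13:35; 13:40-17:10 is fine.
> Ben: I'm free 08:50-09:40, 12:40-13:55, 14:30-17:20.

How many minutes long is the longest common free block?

0

Nikolai free: 08:25-10:00, 11:00-15:30.
Tara free: 11:25-13:00, 13:30-15:55 (invert busy blocks within the working day).
Hamid free: 08:55-10:15, 14:10-15:20, 16:30-17:30.
Clara free: 10:35-11:10, 11:45-13:55.
Wei free: 09:15-10:35, 11:10-12:10, 12:35-13:35, 13:40-17:10.
Ben free: 08:50-09:40, 12:40-13:55, 14:30-17:20.
Nikolai ∩ Tara: 11:25-13:00, 13:30-15:30.
Nikolai ∩ Tara ∩ Hamid: 14:10-15:20.
Nikolai ∩ Tara ∩ Hamid ∩ Clara: ∅.
Nikolai ∩ Tara ∩ Hamid ∩ Clara ∩ Wei: ∅.
Nikolai ∩ Tara ∩ Hamid ∩ Clara ∩ Wei ∩ Ben: ∅.
There is no time when everyone is free.
No common window exists, so the longest block is 0 minutes.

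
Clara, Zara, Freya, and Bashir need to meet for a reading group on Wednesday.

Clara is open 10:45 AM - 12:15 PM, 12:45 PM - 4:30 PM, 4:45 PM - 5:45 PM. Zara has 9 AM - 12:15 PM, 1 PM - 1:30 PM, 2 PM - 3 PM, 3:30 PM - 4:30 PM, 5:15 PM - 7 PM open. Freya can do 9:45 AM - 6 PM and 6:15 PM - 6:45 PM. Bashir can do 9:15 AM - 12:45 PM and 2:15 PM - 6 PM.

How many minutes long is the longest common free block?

90

Clara ∩ Zara: 10:45-12:15, 13:00-13:30, 14:00-15:00, 15:30-16:30, 17:15-17:45.
Clara ∩ Zara ∩ Freya: 10:45-12:15, 13:00-13:30, 14:00-15:00, 15:30-16:30, 17:15-17:45.
Clara ∩ Zara ∩ Freya ∩ Bashir: 10:45-12:15, 14:15-15:00, 15:30-16:30, 17:15-17:45.
The longest is 10:45-12:15 at 90 minutes.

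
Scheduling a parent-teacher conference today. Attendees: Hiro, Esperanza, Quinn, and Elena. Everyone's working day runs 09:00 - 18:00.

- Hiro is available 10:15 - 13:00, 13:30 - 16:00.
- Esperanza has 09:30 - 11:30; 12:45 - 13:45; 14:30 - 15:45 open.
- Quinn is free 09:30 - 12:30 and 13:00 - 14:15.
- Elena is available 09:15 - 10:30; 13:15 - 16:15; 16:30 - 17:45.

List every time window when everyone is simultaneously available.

10:15-10:30, 13:30-13:45

Hiro ∩ Esperanza: 10:15-11:30, 12:45-13:00, 13:30-13:45, 14:30-15:45.
Hiro ∩ Esperanza ∩ Quinn: 10:15-11:30, 13:30-13:45.
Hiro ∩ Esperanza ∩ Quinn ∩ Elena: 10:15-10:30, 13:30-13:45.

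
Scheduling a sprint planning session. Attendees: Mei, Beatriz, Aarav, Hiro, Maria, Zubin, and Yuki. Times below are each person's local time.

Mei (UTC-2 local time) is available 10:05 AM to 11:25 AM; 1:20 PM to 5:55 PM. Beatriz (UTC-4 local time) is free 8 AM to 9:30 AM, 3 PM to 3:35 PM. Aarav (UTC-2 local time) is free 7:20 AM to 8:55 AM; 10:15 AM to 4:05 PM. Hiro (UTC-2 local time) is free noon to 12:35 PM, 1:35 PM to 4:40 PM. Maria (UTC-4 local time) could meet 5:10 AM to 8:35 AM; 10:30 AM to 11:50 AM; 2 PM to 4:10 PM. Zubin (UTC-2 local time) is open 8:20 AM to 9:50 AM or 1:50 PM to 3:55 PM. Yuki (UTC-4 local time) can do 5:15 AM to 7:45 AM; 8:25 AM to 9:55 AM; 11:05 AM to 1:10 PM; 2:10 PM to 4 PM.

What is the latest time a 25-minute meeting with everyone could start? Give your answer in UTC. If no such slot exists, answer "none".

none

Mei in UTC: 12:05-13:25, 15:20-19:55 (add 2h to convert from UTC-2).
Beatriz in UTC: 12:00-13:30, 19:00-19:35 (add 4h to convert from UTC-4).
Aarav in UTC: 09:20-10:55, 12:15-18:05 (add 2h to convert from UTC-2).
Hiro in UTC: 14:00-14:35, 15:35-18:40 (add 2h to convert from UTC-2).
Maria in UTC: 09:10-12:35, 14:30-15:50, 18:00-20:10 (add 4h to convert from UTC-4).
Zubin in UTC: 10:20-11:50, 15:50-17:55 (add 2h to convert from UTC-2).
Yuki in UTC: 09:15-11:45, 12:25-13:55, 15:05-17:10, 18:10-20:00 (add 4h to convert from UTC-4).
Mei ∩ Beatriz: 12:05-13:25, 19:00-19:35.
Mei ∩ Beatriz ∩ Aarav: 12:15-13:25.
Mei ∩ Beatriz ∩ Aarav ∩ Hiro: ∅.
Mei ∩ Beatriz ∩ Aarav ∩ Hiro ∩ Maria: ∅.
Mei ∩ Beatriz ∩ Aarav ∩ Hiro ∩ Maria ∩ Zubin: ∅.
Mei ∩ Beatriz ∩ Aarav ∩ Hiro ∩ Maria ∩ Zubin ∩ Yuki: ∅.
There is no time when everyone is free.
No common window is at least 25 minutes long.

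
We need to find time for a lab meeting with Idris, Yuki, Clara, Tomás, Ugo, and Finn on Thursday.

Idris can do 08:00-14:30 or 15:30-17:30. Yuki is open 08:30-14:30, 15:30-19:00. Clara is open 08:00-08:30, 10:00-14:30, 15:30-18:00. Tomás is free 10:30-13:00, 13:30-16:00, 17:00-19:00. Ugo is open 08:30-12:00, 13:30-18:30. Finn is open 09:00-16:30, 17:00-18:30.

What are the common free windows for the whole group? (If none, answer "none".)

Idris ∩ Yuki: 08:30-14:30, 15:30-17:30.
Idris ∩ Yuki ∩ Clara: 10:00-14:30, 15:30-17:30.
Idris ∩ Yuki ∩ Clara ∩ Tomás: 10:30-13:00, 13:30-14:30, 15:30-16:00, 17:00-17:30.
Idris ∩ Yuki ∩ Clara ∩ Tomás ∩ Ugo: 10:30-12:00, 13:30-14:30, 15:30-16:00, 17:00-17:30.
Idris ∩ Yuki ∩ Clara ∩ Tomás ∩ Ugo ∩ Finn: 10:30-12:00, 13:30-14:30, 15:30-16:00, 17:00-17:30.

10:30-12:00, 13:30-14:30, 15:30-16:00, 17:00-17:30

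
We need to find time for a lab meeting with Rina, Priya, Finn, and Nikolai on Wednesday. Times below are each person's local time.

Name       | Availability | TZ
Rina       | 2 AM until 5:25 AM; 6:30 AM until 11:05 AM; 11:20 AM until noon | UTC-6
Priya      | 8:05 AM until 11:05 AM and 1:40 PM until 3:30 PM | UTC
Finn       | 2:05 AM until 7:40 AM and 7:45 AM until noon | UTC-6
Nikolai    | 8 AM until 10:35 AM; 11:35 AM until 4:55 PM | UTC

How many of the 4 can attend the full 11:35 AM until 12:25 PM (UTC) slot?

Rina in UTC: 08:00-11:25, 12:30-17:05, 17:20-18:00 (add 6h to convert from UTC-6).
Priya in UTC: 08:05-11:05, 13:40-15:30.
Finn in UTC: 08:05-13:40, 13:45-18:00 (add 6h to convert from UTC-6).
Nikolai in UTC: 08:00-10:35, 11:35-16:55.
Finn and Nikolai can make the full 11:35-12:25 slot — that's 2.

2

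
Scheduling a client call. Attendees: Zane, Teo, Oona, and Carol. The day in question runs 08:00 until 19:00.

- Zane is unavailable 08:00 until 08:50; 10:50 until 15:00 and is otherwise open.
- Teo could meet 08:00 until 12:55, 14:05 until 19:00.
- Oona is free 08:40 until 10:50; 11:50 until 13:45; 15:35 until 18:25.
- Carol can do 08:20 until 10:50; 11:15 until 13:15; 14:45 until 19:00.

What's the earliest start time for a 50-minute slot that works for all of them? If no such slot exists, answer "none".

08:50

Zane free: 08:50-10:50, 15:00-19:00 (invert busy blocks within the working day).
Teo free: 08:00-12:55, 14:05-19:00.
Oona free: 08:40-10:50, 11:50-13:45, 15:35-18:25.
Carol free: 08:20-10:50, 11:15-13:15, 14:45-19:00.
Zane ∩ Teo: 08:50-10:50, 15:00-19:00.
Zane ∩ Teo ∩ Oona: 08:50-10:50, 15:35-18:25.
Zane ∩ Teo ∩ Oona ∩ Carol: 08:50-10:50, 15:35-18:25.
The first common window of at least 50 minutes is 08:50-10:50, so the earliest start is 08:50.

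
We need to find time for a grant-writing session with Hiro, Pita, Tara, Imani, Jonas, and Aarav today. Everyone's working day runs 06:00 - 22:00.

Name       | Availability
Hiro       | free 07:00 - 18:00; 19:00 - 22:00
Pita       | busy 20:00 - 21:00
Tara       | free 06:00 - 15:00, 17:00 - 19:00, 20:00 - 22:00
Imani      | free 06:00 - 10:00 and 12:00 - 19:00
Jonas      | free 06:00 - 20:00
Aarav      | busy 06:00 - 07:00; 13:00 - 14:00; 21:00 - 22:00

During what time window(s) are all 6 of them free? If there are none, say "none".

Hiro free: 07:00-18:00, 19:00-22:00.
Pita free: 06:00-20:00, 21:00-22:00 (invert busy blocks within the working day).
Tara free: 06:00-15:00, 17:00-19:00, 20:00-22:00.
Imani free: 06:00-10:00, 12:00-19:00.
Jonas free: 06:00-20:00.
Aarav free: 07:00-13:00, 14:00-21:00 (invert busy blocks within the working day).
Hiro ∩ Pita: 07:00-18:00, 19:00-20:00, 21:00-22:00.
Hiro ∩ Pita ∩ Tara: 07:00-15:00, 17:00-18:00, 21:00-22:00.
Hiro ∩ Pita ∩ Tara ∩ Imani: 07:00-10:00, 12:00-15:00, 17:00-18:00.
Hiro ∩ Pita ∩ Tara ∩ Imani ∩ Jonas: 07:00-10:00, 12:00-15:00, 17:00-18:00.
Hiro ∩ Pita ∩ Tara ∩ Imani ∩ Jonas ∩ Aarav: 07:00-10:00, 12:00-13:00, 14:00-15:00, 17:00-18:00.

07:00-10:00, 12:00-13:00, 14:00-15:00, 17:00-18:00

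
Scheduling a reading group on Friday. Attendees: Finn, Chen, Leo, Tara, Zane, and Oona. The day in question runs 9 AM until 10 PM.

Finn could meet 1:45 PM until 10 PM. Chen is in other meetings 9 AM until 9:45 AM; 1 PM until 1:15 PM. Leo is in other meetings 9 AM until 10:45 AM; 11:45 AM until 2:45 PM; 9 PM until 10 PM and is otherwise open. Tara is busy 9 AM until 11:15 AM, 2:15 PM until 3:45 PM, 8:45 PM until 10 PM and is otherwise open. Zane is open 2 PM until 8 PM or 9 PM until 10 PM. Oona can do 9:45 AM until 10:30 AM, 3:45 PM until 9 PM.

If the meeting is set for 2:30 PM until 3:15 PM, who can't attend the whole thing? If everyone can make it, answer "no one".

Finn free: 13:45-22:00.
Chen free: 09:45-13:00, 13:15-22:00 (invert busy blocks within the working day).
Leo free: 10:45-11:45, 14:45-21:00 (invert busy blocks within the working day).
Tara free: 11:15-14:15, 15:45-20:45 (invert busy blocks within the working day).
Zane free: 14:00-20:00, 21:00-22:00.
Oona free: 09:45-10:30, 15:45-21:00.
Finn: free for 14:30-15:15. Chen: free for 14:30-15:15. Leo: not fully free for 14:30-15:15. Tara: not fully free for 14:30-15:15. Zane: free for 14:30-15:15. Oona: not fully free for 14:30-15:15.

Leo, Oona, Tara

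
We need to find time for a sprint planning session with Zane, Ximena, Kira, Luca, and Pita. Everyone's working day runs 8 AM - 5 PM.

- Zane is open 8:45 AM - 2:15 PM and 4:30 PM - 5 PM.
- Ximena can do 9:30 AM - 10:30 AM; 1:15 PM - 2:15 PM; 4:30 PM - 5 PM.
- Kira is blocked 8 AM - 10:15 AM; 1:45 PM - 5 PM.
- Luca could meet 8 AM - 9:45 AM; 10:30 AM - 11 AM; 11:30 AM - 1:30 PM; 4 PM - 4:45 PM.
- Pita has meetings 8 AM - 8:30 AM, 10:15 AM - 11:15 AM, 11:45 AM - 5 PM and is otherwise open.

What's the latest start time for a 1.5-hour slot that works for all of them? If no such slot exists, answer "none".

none

Zane free: 08:45-14:15, 16:30-17:00.
Ximena free: 09:30-10:30, 13:15-14:15, 16:30-17:00.
Kira free: 10:15-13:45 (invert busy blocks within the working day).
Luca free: 08:00-09:45, 10:30-11:00, 11:30-13:30, 16:00-16:45.
Pita free: 08:30-10:15, 11:15-11:45 (invert busy blocks within the working day).
Zane ∩ Ximena: 09:30-10:30, 13:15-14:15, 16:30-17:00.
Zane ∩ Ximena ∩ Kira: 10:15-10:30, 13:15-13:45.
Zane ∩ Ximena ∩ Kira ∩ Luca: 13:15-13:30.
Zane ∩ Ximena ∩ Kira ∩ Luca ∩ Pita: ∅.
There is no time when everyone is free.
No common window is at least 90 minutes long.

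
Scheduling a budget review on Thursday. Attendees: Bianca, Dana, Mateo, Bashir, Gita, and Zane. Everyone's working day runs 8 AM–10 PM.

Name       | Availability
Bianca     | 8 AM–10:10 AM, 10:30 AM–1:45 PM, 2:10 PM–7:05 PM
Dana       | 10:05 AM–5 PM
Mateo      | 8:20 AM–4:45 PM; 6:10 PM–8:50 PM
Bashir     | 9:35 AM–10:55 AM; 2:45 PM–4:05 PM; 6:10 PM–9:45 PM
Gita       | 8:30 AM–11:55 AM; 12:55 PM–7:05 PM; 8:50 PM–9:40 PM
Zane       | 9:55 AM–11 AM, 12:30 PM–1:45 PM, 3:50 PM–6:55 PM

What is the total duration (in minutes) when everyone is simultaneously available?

45

Bianca ∩ Dana: 10:05-10:10, 10:30-13:45, 14:10-17:00.
Bianca ∩ Dana ∩ Mateo: 10:05-10:10, 10:30-13:45, 14:10-16:45.
Bianca ∩ Dana ∩ Mateo ∩ Bashir: 10:05-10:10, 10:30-10:55, 14:45-16:05.
Bianca ∩ Dana ∩ Mateo ∩ Bashir ∩ Gita: 10:05-10:10, 10:30-10:55, 14:45-16:05.
Bianca ∩ Dana ∩ Mateo ∩ Bashir ∩ Gita ∩ Zane: 10:05-10:10, 10:30-10:55, 15:50-16:05.
So the common availability across everyone is 10:05-10:10, 10:30-10:55, 15:50-16:05.
Summing the common windows: 5 + 25 + 15 = 45 minutes.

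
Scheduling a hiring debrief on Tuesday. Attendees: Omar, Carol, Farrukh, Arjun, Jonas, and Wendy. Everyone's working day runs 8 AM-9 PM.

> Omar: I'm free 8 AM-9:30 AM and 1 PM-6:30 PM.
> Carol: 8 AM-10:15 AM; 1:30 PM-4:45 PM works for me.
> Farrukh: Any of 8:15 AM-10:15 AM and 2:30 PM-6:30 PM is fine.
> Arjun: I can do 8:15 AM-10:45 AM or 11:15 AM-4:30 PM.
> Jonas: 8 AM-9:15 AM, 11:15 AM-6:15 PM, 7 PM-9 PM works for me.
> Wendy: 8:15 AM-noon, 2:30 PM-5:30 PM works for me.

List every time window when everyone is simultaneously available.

08:15-09:15, 14:30-16:30

Omar ∩ Carol: 08:00-09:30, 13:30-16:45.
Omar ∩ Carol ∩ Farrukh: 08:15-09:30, 14:30-16:45.
Omar ∩ Carol ∩ Farrukh ∩ Arjun: 08:15-09:30, 14:30-16:30.
Omar ∩ Carol ∩ Farrukh ∩ Arjun ∩ Jonas: 08:15-09:15, 14:30-16:30.
Omar ∩ Carol ∩ Farrukh ∩ Arjun ∩ Jonas ∩ Wendy: 08:15-09:15, 14:30-16:30.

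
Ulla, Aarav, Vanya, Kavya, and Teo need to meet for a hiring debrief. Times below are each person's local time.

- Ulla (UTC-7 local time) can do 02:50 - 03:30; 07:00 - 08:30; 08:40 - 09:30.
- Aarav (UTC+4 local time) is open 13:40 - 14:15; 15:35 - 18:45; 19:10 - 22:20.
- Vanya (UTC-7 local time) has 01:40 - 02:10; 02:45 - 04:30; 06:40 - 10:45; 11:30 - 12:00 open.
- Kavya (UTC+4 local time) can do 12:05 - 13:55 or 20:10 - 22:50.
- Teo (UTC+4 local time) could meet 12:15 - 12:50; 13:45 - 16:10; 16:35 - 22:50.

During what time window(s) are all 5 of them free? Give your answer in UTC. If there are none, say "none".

09:50-09:55, 16:10-16:30

Ulla in UTC: 09:50-10:30, 14:00-15:30, 15:40-16:30 (add 7h to convert from UTC-7).
Aarav in UTC: 09:40-10:15, 11:35-14:45, 15:10-18:20 (subtract 4h to convert from UTC+4).
Vanya in UTC: 08:40-09:10, 09:45-11:30, 13:40-17:45, 18:30-19:00 (add 7h to convert from UTC-7).
Kavya in UTC: 08:05-09:55, 16:10-18:50 (subtract 4h to convert from UTC+4).
Teo in UTC: 08:15-08:50, 09:45-12:10, 12:35-18:50 (subtract 4h to convert from UTC+4).
Ulla ∩ Aarav: 09:50-10:15, 14:00-14:45, 15:10-15:30, 15:40-16:30.
Ulla ∩ Aarav ∩ Vanya: 09:50-10:15, 14:00-14:45, 15:10-15:30, 15:40-16:30.
Ulla ∩ Aarav ∩ Vanya ∩ Kavya: 09:50-09:55, 16:10-16:30.
Ulla ∩ Aarav ∩ Vanya ∩ Kavya ∩ Teo: 09:50-09:55, 16:10-16:30.
So the common availability across everyone is 09:50-09:55, 16:10-16:30.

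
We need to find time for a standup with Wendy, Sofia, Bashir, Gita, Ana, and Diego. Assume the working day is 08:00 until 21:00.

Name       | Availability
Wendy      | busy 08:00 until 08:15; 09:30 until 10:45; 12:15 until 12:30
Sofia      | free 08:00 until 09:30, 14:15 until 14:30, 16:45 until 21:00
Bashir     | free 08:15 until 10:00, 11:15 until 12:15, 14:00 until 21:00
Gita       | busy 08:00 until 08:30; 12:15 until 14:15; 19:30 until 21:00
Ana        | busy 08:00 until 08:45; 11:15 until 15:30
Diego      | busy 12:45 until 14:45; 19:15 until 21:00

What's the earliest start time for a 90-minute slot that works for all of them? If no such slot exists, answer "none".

16:45

Wendy free: 08:15-09:30, 10:45-12:15, 12:30-21:00 (invert busy blocks within the working day).
Sofia free: 08:00-09:30, 14:15-14:30, 16:45-21:00.
Bashir free: 08:15-10:00, 11:15-12:15, 14:00-21:00.
Gita free: 08:30-12:15, 14:15-19:30 (invert busy blocks within the working day).
Ana free: 08:45-11:15, 15:30-21:00 (invert busy blocks within the working day).
Diego free: 08:00-12:45, 14:45-19:15 (invert busy blocks within the working day).
Wendy ∩ Sofia: 08:15-09:30, 14:15-14:30, 16:45-21:00.
Wendy ∩ Sofia ∩ Bashir: 08:15-09:30, 14:15-14:30, 16:45-21:00.
Wendy ∩ Sofia ∩ Bashir ∩ Gita: 08:30-09:30, 14:15-14:30, 16:45-19:30.
Wendy ∩ Sofia ∩ Bashir ∩ Gita ∩ Ana: 08:45-09:30, 16:45-19:30.
Wendy ∩ Sofia ∩ Bashir ∩ Gita ∩ Ana ∩ Diego: 08:45-09:30, 16:45-19:15.
So the common availability across everyone is 08:45-09:30, 16:45-19:15.
The first common window of at least 90 minutes is 16:45-19:15, so the earliest start is 16:45.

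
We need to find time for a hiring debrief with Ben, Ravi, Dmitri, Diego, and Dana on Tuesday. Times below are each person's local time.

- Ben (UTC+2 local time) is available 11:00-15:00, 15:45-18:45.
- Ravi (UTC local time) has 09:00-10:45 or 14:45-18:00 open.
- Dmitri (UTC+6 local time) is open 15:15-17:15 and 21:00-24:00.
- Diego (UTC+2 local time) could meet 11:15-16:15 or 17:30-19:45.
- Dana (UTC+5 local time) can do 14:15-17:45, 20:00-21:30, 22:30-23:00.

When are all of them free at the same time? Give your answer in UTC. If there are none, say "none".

Ben in UTC: 09:00-13:00, 13:45-16:45 (subtract 2h to convert from UTC+2).
Ravi in UTC: 09:00-10:45, 14:45-18:00.
Dmitri in UTC: 09:15-11:15, 15:00-18:00 (subtract 6h to convert from UTC+6).
Diego in UTC: 09:15-14:15, 15:30-17:45 (subtract 2h to convert from UTC+2).
Dana in UTC: 09:15-12:45, 15:00-16:30, 17:30-18:00 (subtract 5h to convert from UTC+5).
Ben ∩ Ravi: 09:00-10:45, 14:45-16:45.
Ben ∩ Ravi ∩ Dmitri: 09:15-10:45, 15:00-16:45.
Ben ∩ Ravi ∩ Dmitri ∩ Diego: 09:15-10:45, 15:30-16:45.
Ben ∩ Ravi ∩ Dmitri ∩ Diego ∩ Dana: 09:15-10:45, 15:30-16:30.

09:15-10:45, 15:30-16:30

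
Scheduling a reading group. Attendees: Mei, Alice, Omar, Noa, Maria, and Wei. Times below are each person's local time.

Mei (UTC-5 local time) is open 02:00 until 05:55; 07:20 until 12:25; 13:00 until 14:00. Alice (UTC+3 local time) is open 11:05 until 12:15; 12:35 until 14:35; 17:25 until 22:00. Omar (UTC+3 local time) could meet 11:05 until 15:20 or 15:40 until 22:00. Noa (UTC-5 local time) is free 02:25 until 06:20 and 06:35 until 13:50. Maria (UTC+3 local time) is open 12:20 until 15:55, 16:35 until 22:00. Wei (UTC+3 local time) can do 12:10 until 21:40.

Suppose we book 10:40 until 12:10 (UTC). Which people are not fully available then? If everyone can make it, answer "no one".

Mei in UTC: 07:00-10:55, 12:20-17:25, 18:00-19:00 (add 5h to convert from UTC-5).
Alice in UTC: 08:05-09:15, 09:35-11:35, 14:25-19:00 (subtract 3h to convert from UTC+3).
Omar in UTC: 08:05-12:20, 12:40-19:00 (subtract 3h to convert from UTC+3).
Noa in UTC: 07:25-11:20, 11:35-18:50 (add 5h to convert from UTC-5).
Maria in UTC: 09:20-12:55, 13:35-19:00 (subtract 3h to convert from UTC+3).
Wei in UTC: 09:10-18:40 (subtract 3h to convert from UTC+3).
Mei: not fully free for 10:40-12:10. Alice: not fully free for 10:40-12:10. Omar: free for 10:40-12:10. Noa: not fully free for 10:40-12:10. Maria: free for 10:40-12:10. Wei: free for 10:40-12:10.

Alice, Mei, Noa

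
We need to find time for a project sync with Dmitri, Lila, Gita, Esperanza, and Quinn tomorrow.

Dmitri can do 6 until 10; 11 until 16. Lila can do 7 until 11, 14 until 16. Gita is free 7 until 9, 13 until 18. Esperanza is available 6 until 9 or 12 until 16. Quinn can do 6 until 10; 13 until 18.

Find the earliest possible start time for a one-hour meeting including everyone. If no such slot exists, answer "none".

Dmitri ∩ Lila: 07:00-10:00, 14:00-16:00.
Dmitri ∩ Lila ∩ Gita: 07:00-09:00, 14:00-16:00.
Dmitri ∩ Lila ∩ Gita ∩ Esperanza: 07:00-09:00, 14:00-16:00.
Dmitri ∩ Lila ∩ Gita ∩ Esperanza ∩ Quinn: 07:00-09:00, 14:00-16:00.
The first common window of at least 60 minutes is 07:00-09:00, so the earliest start is 07:00.

07:00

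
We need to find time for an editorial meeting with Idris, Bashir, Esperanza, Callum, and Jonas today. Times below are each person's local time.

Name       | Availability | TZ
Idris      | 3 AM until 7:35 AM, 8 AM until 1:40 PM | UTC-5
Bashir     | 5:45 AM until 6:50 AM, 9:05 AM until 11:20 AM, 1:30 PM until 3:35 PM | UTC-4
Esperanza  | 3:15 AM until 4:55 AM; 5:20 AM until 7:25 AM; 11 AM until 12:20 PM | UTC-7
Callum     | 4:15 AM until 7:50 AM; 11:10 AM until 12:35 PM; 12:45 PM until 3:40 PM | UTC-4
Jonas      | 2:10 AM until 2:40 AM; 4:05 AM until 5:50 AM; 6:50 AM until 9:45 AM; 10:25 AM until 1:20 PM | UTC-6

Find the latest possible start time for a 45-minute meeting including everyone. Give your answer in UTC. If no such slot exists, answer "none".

Idris in UTC: 08:00-12:35, 13:00-18:40 (add 5h to convert from UTC-5).
Bashir in UTC: 09:45-10:50, 13:05-15:20, 17:30-19:35 (add 4h to convert from UTC-4).
Esperanza in UTC: 10:15-11:55, 12:20-14:25, 18:00-19:20 (add 7h to convert from UTC-7).
Callum in UTC: 08:15-11:50, 15:10-16:35, 16:45-19:40 (add 4h to convert from UTC-4).
Jonas in UTC: 08:10-08:40, 10:05-11:50, 12:50-15:45, 16:25-19:20 (add 6h to convert from UTC-6).
Idris ∩ Bashir: 09:45-10:50, 13:05-15:20, 17:30-18:40.
Idris ∩ Bashir ∩ Esperanza: 10:15-10:50, 13:05-14:25, 18:00-18:40.
Idris ∩ Bashir ∩ Esperanza ∩ Callum: 10:15-10:50, 18:00-18:40.
Idris ∩ Bashir ∩ Esperanza ∩ Callum ∩ Jonas: 10:15-10:50, 18:00-18:40.
So the common availability across everyone is 10:15-10:50, 18:00-18:40.
No common window is at least 45 minutes long.

none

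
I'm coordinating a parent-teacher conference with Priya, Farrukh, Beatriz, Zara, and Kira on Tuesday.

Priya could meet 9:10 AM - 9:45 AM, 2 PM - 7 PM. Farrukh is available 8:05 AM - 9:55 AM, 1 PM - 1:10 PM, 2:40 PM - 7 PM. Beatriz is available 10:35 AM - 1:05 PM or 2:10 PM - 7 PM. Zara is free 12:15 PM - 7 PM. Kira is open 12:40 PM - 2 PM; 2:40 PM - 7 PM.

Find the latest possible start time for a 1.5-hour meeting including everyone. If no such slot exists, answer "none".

17:30

Priya ∩ Farrukh: 09:10-09:45, 14:40-19:00.
Priya ∩ Farrukh ∩ Beatriz: 14:40-19:00.
Priya ∩ Farrukh ∩ Beatriz ∩ Zara: 14:40-19:00.
Priya ∩ Farrukh ∩ Beatriz ∩ Zara ∩ Kira: 14:40-19:00.
So the common availability across everyone is 14:40-19:00.
The last common window of at least 90 minutes is 14:40-19:00; a 90-minute meeting can start as late as 17:30 and still end by 19:00.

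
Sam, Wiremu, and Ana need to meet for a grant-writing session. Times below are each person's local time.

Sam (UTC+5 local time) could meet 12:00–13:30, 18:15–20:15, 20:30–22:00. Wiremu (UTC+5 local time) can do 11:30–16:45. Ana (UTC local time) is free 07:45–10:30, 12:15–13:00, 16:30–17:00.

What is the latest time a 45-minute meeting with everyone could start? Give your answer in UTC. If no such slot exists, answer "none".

Sam in UTC: 07:00-08:30, 13:15-15:15, 15:30-17:00 (subtract 5h to convert from UTC+5).
Wiremu in UTC: 06:30-11:45 (subtract 5h to convert from UTC+5).
Ana in UTC: 07:45-10:30, 12:15-13:00, 16:30-17:00.
Sam ∩ Wiremu: 07:00-08:30.
Sam ∩ Wiremu ∩ Ana: 07:45-08:30.
The last common window of at least 45 minutes is 07:45-08:30; a 45-minute meeting can start as late as 07:45 and still end by 08:30.

07:45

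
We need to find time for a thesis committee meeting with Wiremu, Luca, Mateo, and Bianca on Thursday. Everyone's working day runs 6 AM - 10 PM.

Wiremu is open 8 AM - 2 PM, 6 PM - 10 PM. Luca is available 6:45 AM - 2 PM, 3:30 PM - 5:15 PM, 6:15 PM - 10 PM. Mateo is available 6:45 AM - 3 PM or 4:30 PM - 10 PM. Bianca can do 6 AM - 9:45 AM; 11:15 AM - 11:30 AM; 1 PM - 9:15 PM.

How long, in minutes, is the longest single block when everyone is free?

180

Wiremu ∩ Luca: 08:00-14:00, 18:15-22:00.
Wiremu ∩ Luca ∩ Mateo: 08:00-14:00, 18:15-22:00.
Wiremu ∩ Luca ∩ Mateo ∩ Bianca: 08:00-09:45, 11:15-11:30, 13:00-14:00, 18:15-21:15.
The longest is 18:15-21:15 at 180 minutes.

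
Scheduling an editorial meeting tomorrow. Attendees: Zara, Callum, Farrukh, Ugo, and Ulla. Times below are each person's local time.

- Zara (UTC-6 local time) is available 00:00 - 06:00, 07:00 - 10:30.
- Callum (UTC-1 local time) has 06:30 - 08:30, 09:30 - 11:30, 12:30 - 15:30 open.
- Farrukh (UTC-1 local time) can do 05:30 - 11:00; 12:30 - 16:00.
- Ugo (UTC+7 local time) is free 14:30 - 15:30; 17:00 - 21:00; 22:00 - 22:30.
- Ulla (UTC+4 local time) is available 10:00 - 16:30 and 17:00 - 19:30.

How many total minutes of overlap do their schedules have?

210

Zara in UTC: 06:00-12:00, 13:00-16:30 (add 6h to convert from UTC-6).
Callum in UTC: 07:30-09:30, 10:30-12:30, 13:30-16:30 (add 1h to convert from UTC-1).
Farrukh in UTC: 06:30-12:00, 13:30-17:00 (add 1h to convert from UTC-1).
Ugo in UTC: 07:30-08:30, 10:00-14:00, 15:00-15:30 (subtract 7h to convert from UTC+7).
Ulla in UTC: 06:00-12:30, 13:00-15:30 (subtract 4h to convert from UTC+4).
Zara ∩ Callum: 07:30-09:30, 10:30-12:00, 13:30-16:30.
Zara ∩ Callum ∩ Farrukh: 07:30-09:30, 10:30-12:00, 13:30-16:30.
Zara ∩ Callum ∩ Farrukh ∩ Ugo: 07:30-08:30, 10:30-12:00, 13:30-14:00, 15:00-15:30.
Zara ∩ Callum ∩ Farrukh ∩ Ugo ∩ Ulla: 07:30-08:30, 10:30-12:00, 13:30-14:00, 15:00-15:30.
So the common availability across everyone is 07:30-08:30, 10:30-12:00, 13:30-14:00, 15:00-15:30.
Summing the common windows: 60 + 90 + 30 + 30 = 210 minutes.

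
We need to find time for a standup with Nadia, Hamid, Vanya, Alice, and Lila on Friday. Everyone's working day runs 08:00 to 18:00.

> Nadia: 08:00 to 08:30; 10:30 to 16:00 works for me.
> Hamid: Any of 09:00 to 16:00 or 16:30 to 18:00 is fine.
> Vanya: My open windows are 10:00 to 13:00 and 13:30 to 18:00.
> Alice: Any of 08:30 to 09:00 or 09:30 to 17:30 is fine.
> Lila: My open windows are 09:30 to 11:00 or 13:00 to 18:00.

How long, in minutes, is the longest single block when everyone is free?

Nadia ∩ Hamid: 10:30-16:00.
Nadia ∩ Hamid ∩ Vanya: 10:30-13:00, 13:30-16:00.
Nadia ∩ Hamid ∩ Vanya ∩ Alice: 10:30-13:00, 13:30-16:00.
Nadia ∩ Hamid ∩ Vanya ∩ Alice ∩ Lila: 10:30-11:00, 13:30-16:00.
The longest is 13:30-16:00 at 150 minutes.

150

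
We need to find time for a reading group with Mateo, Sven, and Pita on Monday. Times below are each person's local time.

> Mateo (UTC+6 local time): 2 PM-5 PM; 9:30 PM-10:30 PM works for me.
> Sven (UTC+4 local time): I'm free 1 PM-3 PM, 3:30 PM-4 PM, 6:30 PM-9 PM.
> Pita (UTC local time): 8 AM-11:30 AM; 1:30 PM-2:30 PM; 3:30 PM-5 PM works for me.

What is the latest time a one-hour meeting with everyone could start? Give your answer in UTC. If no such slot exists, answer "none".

15:30

Mateo in UTC: 08:00-11:00, 15:30-16:30 (subtract 6h to convert from UTC+6).
Sven in UTC: 09:00-11:00, 11:30-12:00, 14:30-17:00 (subtract 4h to convert from UTC+4).
Pita in UTC: 08:00-11:30, 13:30-14:30, 15:30-17:00.
Mateo ∩ Sven: 09:00-11:00, 15:30-16:30.
Mateo ∩ Sven ∩ Pita: 09:00-11:00, 15:30-16:30.
The last common window of at least 60 minutes is 15:30-16:30; a 60-minute meeting can start as late as 15:30 and still end by 16:30.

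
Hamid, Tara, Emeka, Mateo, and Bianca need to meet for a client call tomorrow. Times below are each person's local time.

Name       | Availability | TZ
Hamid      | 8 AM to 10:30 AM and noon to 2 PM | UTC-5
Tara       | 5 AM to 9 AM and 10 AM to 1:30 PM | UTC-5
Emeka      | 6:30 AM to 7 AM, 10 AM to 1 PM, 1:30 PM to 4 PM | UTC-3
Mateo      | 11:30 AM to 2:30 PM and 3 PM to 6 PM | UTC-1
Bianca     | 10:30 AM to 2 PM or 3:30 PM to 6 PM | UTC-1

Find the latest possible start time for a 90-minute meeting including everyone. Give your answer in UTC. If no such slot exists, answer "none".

17:00

Hamid in UTC: 13:00-15:30, 17:00-19:00 (add 5h to convert from UTC-5).
Tara in UTC: 10:00-14:00, 15:00-18:30 (add 5h to convert from UTC-5).
Emeka in UTC: 09:30-10:00, 13:00-16:00, 16:30-19:00 (add 3h to convert from UTC-3).
Mateo in UTC: 12:30-15:30, 16:00-19:00 (add 1h to convert from UTC-1).
Bianca in UTC: 11:30-15:00, 16:30-19:00 (add 1h to convert from UTC-1).
Hamid ∩ Tara: 13:00-14:00, 15:00-15:30, 17:00-18:30.
Hamid ∩ Tara ∩ Emeka: 13:00-14:00, 15:00-15:30, 17:00-18:30.
Hamid ∩ Tara ∩ Emeka ∩ Mateo: 13:00-14:00, 15:00-15:30, 17:00-18:30.
Hamid ∩ Tara ∩ Emeka ∩ Mateo ∩ Bianca: 13:00-14:00, 17:00-18:30.
The last common window of at least 90 minutes is 17:00-18:30; a 90-minute meeting can start as late as 17:00 and still end by 18:30.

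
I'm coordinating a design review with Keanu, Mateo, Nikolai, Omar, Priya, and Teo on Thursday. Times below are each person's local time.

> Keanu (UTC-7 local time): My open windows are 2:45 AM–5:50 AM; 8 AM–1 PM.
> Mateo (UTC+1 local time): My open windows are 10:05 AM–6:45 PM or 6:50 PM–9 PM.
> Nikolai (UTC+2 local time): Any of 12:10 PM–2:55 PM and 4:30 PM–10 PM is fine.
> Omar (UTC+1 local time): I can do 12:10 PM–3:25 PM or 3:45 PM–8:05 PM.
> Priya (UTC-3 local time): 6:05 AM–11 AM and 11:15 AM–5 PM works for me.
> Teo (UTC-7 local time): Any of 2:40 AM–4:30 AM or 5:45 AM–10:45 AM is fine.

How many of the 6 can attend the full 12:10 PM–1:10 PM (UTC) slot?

Keanu in UTC: 09:45-12:50, 15:00-20:00 (add 7h to convert from UTC-7).
Mateo in UTC: 09:05-17:45, 17:50-20:00 (subtract 1h to convert from UTC+1).
Nikolai in UTC: 10:10-12:55, 14:30-20:00 (subtract 2h to convert from UTC+2).
Omar in UTC: 11:10-14:25, 14:45-19:05 (subtract 1h to convert from UTC+1).
Priya in UTC: 09:05-14:00, 14:15-20:00 (add 3h to convert from UTC-3).
Teo in UTC: 09:40-11:30, 12:45-17:45 (add 7h to convert from UTC-7).
Mateo, Omar, and Priya can make the full 12:10-13:10 slot — that's 3.

3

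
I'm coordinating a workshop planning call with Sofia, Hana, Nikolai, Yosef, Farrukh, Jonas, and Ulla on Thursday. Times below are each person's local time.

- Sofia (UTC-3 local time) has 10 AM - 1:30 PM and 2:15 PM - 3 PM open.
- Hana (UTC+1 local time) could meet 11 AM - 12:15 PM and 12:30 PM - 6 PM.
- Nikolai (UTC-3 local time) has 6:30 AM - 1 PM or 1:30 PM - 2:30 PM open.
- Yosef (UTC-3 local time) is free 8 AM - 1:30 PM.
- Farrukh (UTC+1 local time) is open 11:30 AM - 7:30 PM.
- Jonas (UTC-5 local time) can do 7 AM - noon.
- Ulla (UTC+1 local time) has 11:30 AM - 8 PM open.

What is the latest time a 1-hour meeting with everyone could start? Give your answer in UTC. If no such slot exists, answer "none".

15:00

Sofia in UTC: 13:00-16:30, 17:15-18:00 (add 3h to convert from UTC-3).
Hana in UTC: 10:00-11:15, 11:30-17:00 (subtract 1h to convert from UTC+1).
Nikolai in UTC: 09:30-16:00, 16:30-17:30 (add 3h to convert from UTC-3).
Yosef in UTC: 11:00-16:30 (add 3h to convert from UTC-3).
Farrukh in UTC: 10:30-18:30 (subtract 1h to convert from UTC+1).
Jonas in UTC: 12:00-17:00 (add 5h to convert from UTC-5).
Ulla in UTC: 10:30-19:00 (subtract 1h to convert from UTC+1).
Sofia ∩ Hana: 13:00-16:30.
Sofia ∩ Hana ∩ Nikolai: 13:00-16:00.
Sofia ∩ Hana ∩ Nikolai ∩ Yosef: 13:00-16:00.
Sofia ∩ Hana ∩ Nikolai ∩ Yosef ∩ Farrukh: 13:00-16:00.
Sofia ∩ Hana ∩ Nikolai ∩ Yosef ∩ Farrukh ∩ Jonas: 13:00-16:00.
Sofia ∩ Hana ∩ Nikolai ∩ Yosef ∩ Farrukh ∩ Jonas ∩ Ulla: 13:00-16:00.
The last common window of at least 60 minutes is 13:00-16:00; a 60-minute meeting can start as late as 15:00 and still end by 16:00.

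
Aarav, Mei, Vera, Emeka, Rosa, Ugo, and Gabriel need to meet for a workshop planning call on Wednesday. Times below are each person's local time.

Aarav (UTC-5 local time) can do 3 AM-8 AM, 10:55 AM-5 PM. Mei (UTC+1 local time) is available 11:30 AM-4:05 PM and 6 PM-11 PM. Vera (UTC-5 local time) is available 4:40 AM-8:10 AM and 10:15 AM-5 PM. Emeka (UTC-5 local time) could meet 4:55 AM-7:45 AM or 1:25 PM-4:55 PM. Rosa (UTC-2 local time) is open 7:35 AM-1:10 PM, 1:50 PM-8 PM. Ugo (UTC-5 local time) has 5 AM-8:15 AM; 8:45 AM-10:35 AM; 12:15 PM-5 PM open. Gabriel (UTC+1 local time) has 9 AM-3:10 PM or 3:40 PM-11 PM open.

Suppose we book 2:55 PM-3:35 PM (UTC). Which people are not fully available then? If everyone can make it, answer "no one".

Aarav in UTC: 08:00-13:00, 15:55-22:00 (add 5h to convert from UTC-5).
Mei in UTC: 10:30-15:05, 17:00-22:00 (subtract 1h to convert from UTC+1).
Vera in UTC: 09:40-13:10, 15:15-22:00 (add 5h to convert from UTC-5).
Emeka in UTC: 09:55-12:45, 18:25-21:55 (add 5h to convert from UTC-5).
Rosa in UTC: 09:35-15:10, 15:50-22:00 (add 2h to convert from UTC-2).
Ugo in UTC: 10:00-13:15, 13:45-15:35, 17:15-22:00 (add 5h to convert from UTC-5).
Gabriel in UTC: 08:00-14:10, 14:40-22:00 (subtract 1h to convert from UTC+1).
Aarav: not fully free for 14:55-15:35. Mei: not fully free for 14:55-15:35. Vera: not fully free for 14:55-15:35. Emeka: not fully free for 14:55-15:35. Rosa: not fully free for 14:55-15:35. Ugo: free for 14:55-15:35. Gabriel: free for 14:55-15:35.

Aarav, Emeka, Mei, Rosa, Vera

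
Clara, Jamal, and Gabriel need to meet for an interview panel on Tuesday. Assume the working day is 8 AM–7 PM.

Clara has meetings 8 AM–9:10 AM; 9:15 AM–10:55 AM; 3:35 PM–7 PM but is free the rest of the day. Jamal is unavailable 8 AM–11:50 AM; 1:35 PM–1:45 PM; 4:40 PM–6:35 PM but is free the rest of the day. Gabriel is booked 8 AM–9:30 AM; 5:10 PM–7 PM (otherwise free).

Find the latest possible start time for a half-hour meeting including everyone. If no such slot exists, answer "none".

15:05

Clara free: 09:10-09:15, 10:55-15:35 (invert busy blocks within the working day).
Jamal free: 11:50-13:35, 13:45-16:40, 18:35-19:00 (invert busy blocks within the working day).
Gabriel free: 09:30-17:10 (invert busy blocks within the working day).
Clara ∩ Jamal: 11:50-13:35, 13:45-15:35.
Clara ∩ Jamal ∩ Gabriel: 11:50-13:35, 13:45-15:35.
The last common window of at least 30 minutes is 13:45-15:35; a 30-minute meeting can start as late as 15:05 and still end by 15:35.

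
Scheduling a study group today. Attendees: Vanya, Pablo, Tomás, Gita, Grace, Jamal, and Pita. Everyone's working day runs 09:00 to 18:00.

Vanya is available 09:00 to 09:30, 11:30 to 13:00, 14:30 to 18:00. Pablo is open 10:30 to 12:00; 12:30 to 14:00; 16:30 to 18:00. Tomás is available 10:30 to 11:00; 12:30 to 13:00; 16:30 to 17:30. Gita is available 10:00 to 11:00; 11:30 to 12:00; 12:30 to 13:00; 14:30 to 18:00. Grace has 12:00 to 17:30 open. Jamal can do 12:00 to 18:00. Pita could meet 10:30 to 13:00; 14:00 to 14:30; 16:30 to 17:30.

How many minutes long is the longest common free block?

Vanya ∩ Pablo: 11:30-12:00, 12:30-13:00, 16:30-18:00.
Vanya ∩ Pablo ∩ Tomás: 12:30-13:00, 16:30-17:30.
Vanya ∩ Pablo ∩ Tomás ∩ Gita: 12:30-13:00, 16:30-17:30.
Vanya ∩ Pablo ∩ Tomás ∩ Gita ∩ Grace: 12:30-13:00, 16:30-17:30.
Vanya ∩ Pablo ∩ Tomás ∩ Gita ∩ Grace ∩ Jamal: 12:30-13:00, 16:30-17:30.
Vanya ∩ Pablo ∩ Tomás ∩ Gita ∩ Grace ∩ Jamal ∩ Pita: 12:30-13:00, 16:30-17:30.
Those are the intersection windows.
The longest is 16:30-17:30 at 60 minutes.

60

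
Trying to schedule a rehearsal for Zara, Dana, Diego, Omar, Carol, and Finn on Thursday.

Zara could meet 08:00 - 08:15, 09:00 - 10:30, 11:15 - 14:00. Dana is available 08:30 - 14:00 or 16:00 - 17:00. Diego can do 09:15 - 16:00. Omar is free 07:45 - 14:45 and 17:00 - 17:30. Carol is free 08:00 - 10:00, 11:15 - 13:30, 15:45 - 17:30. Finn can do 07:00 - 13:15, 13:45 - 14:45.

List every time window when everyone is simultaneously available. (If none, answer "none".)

09:15-10:00, 11:15-13:15

Zara ∩ Dana: 09:00-10:30, 11:15-14:00.
Zara ∩ Dana ∩ Diego: 09:15-10:30, 11:15-14:00.
Zara ∩ Dana ∩ Diego ∩ Omar: 09:15-10:30, 11:15-14:00.
Zara ∩ Dana ∩ Diego ∩ Omar ∩ Carol: 09:15-10:00, 11:15-13:30.
Zara ∩ Dana ∩ Diego ∩ Omar ∩ Carol ∩ Finn: 09:15-10:00, 11:15-13:15.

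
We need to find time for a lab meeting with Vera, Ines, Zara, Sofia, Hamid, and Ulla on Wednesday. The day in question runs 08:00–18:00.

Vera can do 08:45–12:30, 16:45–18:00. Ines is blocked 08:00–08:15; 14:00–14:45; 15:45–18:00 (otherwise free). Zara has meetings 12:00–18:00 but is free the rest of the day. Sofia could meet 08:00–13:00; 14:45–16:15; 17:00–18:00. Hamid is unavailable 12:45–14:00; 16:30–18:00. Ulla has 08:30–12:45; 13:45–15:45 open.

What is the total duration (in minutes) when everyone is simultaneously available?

Vera free: 08:45-12:30, 16:45-18:00.
Ines free: 08:15-14:00, 14:45-15:45 (invert busy blocks within the working day).
Zara free: 08:00-12:00 (invert busy blocks within the working day).
Sofia free: 08:00-13:00, 14:45-16:15, 17:00-18:00.
Hamid free: 08:00-12:45, 14:00-16:30 (invert busy blocks within the working day).
Ulla free: 08:30-12:45, 13:45-15:45.
Vera ∩ Ines: 08:45-12:30.
Vera ∩ Ines ∩ Zara: 08:45-12:00.
Vera ∩ Ines ∩ Zara ∩ Sofia: 08:45-12:00.
Vera ∩ Ines ∩ Zara ∩ Sofia ∩ Hamid: 08:45-12:00.
Vera ∩ Ines ∩ Zara ∩ Sofia ∩ Hamid ∩ Ulla: 08:45-12:00.
So the common availability across everyone is 08:45-12:00.
That's a single block of 195 minutes.

195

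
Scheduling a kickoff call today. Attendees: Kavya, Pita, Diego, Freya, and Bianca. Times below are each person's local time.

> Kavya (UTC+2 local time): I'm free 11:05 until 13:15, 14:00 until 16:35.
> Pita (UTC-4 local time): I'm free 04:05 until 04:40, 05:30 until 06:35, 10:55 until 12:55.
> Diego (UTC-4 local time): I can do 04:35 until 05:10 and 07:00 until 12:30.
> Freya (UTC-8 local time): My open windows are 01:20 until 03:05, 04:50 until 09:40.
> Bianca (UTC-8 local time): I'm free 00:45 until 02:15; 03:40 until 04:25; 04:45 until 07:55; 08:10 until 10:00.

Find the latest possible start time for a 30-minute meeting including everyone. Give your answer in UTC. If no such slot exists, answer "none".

Kavya in UTC: 09:05-11:15, 12:00-14:35 (subtract 2h to convert from UTC+2).
Pita in UTC: 08:05-08:40, 09:30-10:35, 14:55-16:55 (add 4h to convert from UTC-4).
Diego in UTC: 08:35-09:10, 11:00-16:30 (add 4h to convert from UTC-4).
Freya in UTC: 09:20-11:05, 12:50-17:40 (add 8h to convert from UTC-8).
Bianca in UTC: 08:45-10:15, 11:40-12:25, 12:45-15:55, 16:10-18:00 (add 8h to convert from UTC-8).
Kavya ∩ Pita: 09:30-10:35.
Kavya ∩ Pita ∩ Diego: ∅.
Kavya ∩ Pita ∩ Diego ∩ Freya: ∅.
Kavya ∩ Pita ∩ Diego ∩ Freya ∩ Bianca: ∅.
There is no time when everyone is free.
No common window is at least 30 minutes long.

none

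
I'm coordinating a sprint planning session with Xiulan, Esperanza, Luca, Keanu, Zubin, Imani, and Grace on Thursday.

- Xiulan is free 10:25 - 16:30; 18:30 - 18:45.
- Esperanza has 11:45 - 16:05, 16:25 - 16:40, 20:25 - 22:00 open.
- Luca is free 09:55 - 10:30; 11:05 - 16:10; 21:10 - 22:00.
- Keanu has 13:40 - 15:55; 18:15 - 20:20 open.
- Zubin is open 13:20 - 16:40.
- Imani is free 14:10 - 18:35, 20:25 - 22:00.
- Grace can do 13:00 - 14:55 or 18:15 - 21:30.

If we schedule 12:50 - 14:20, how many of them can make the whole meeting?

3

Xiulan, Esperanza, and Luca can make the full 12:50-14:20 slot — that's 3.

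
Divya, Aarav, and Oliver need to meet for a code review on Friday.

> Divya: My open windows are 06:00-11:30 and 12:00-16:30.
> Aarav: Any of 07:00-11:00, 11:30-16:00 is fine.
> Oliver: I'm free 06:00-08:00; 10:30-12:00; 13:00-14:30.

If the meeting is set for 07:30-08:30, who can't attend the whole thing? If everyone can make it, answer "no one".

Divya: free for 07:30-08:30. Aarav: free for 07:30-08:30. Oliver: not fully free for 07:30-08:30.

Oliver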